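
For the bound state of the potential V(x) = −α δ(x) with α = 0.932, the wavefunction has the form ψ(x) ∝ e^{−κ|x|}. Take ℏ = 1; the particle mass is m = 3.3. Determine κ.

Integrating the TISE across x = 0 gives the cusp condition ψ'(0⁺) − ψ'(0⁻) = −(2mα/ℏ²)ψ(0).
With ψ ∝ e^{−κ|x|} this yields −2κ = −2mα/ℏ², so κ = mα/ℏ² = 3.076.

κ = 3.08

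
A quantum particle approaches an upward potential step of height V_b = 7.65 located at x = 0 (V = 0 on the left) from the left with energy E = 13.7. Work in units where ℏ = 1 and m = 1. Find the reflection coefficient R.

R = 0.0406

The wavenumbers are k₁ = √(2mE)/ℏ = 5.235 on the left and k₂ = √(2m(E − V_b))/ℏ = 3.479 on the right.
Matching ψ and ψ′ at x = 0 gives r = (k₁ − k₂)/(k₁ + k₂), so R = r² = 0.04062 and T = 1 − R = 0.9594.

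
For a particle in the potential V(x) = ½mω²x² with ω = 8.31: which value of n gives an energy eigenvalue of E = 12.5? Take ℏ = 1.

n = 1

Invert E_n = (n + ½)ℏω: n = E/ℏω − ½ = 1.004, so n = 1.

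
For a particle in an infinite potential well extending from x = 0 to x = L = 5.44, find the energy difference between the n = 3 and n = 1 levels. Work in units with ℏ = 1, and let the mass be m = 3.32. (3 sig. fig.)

ΔE = 0.402

E_n = n²π²ℏ²/(2mL²), so ΔE = (3² − 1²) π²ℏ²/(2mL²).
ΔE = 8 × π² / (2 × 3.32 × 5.44²) = 0.4018.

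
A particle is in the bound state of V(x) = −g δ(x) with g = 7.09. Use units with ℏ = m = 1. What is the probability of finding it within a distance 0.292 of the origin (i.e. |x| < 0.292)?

P = 0.984

The normalised bound state is ψ = √κ e^{−κ|x|} with κ = mg/ℏ² = 7.090.
P(|x| < d) = ∫_{−d}^{d} κ e^{−2κ|x|} dx = 1 − e^{−2κd} = 1 − e^{−4.141} = 0.9841.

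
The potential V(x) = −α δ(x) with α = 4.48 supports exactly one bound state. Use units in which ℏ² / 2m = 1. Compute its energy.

E = -5.02

The bound state is ψ(x) = √κ e^{−κ|x|}. The derivative jump ψ'(0⁺) − ψ'(0⁻) = −(2mα/ℏ²)ψ(0) fixes κ = mα/ℏ² = 2.240.
Then E = −ℏ²κ²/(2m) = −mα²/(2ℏ²) = -5.018.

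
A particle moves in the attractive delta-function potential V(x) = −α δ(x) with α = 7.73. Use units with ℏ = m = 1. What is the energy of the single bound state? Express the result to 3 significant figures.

E = -29.9

The bound state is ψ(x) = √κ e^{−κ|x|}. The derivative jump ψ'(0⁺) − ψ'(0⁻) = −(2mα/ℏ²)ψ(0) fixes κ = mα/ℏ² = 7.730.
Then E = −ℏ²κ²/(2m) = −mα²/(2ℏ²) = -29.88.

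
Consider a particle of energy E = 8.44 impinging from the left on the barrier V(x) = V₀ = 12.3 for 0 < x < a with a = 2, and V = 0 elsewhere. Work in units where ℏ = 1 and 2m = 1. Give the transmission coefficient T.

T = 0.00133

Since E < V₀ the interior solution is evanescent with decay constant κ = √(2m(V₀ − E))/ℏ = 1.965.
κa = 3.929, sinh(κa) = 25.43.
The exact tunnelling result is T⁻¹ = 1 + V₀² sinh²(κa) / [4E(V₀ − E)] = 751.7, so T = 0.00133.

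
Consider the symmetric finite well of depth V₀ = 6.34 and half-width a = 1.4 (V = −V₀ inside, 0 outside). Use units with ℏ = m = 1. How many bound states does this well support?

N = 4

The dimensionless depth is z₀ = a√(2mV₀)/ℏ = 1.4 × √(12.68) = 4.985.
A new bound state (alternating even/odd) appears each time z₀ passes a multiple of π/2, so N = ⌊2z₀/π⌋ + 1 = ⌊3.174⌋ + 1 = 4.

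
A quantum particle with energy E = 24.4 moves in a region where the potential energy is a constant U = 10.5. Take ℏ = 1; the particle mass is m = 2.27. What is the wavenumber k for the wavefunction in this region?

k = 7.94

With E > U the solution is oscillatory, ψ ∝ e^{±ikx} with k = √(2m(E − U))/ℏ.
k = √(2 × 2.27 × 13.9) = 7.944.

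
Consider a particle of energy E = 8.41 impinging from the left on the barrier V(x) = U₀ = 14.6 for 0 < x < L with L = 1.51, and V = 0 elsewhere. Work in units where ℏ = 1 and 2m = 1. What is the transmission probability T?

T = 0.00213

Since E < U₀ the interior solution is evanescent with decay constant κ = √(2m(U₀ − E))/ℏ = 2.488.
κL = 3.757, sinh(κL) = 21.39.
The exact tunnelling result is T⁻¹ = 1 + U₀² sinh²(κL) / [4E(U₀ − E)] = 469.6, so T = 0.00213.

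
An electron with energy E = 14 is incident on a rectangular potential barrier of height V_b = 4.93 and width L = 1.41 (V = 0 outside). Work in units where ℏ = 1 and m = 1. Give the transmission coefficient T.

E > V_b: inside the barrier k₂ = √(2m(E − V_b))/ℏ = 4.259, k₂L = 6.005.
Matching at both interfaces gives T⁻¹ = 1 + V_b² sin²(k₂L) / [4E(E − V_b)] = 1.004, hence T = 0.996.

T = 0.996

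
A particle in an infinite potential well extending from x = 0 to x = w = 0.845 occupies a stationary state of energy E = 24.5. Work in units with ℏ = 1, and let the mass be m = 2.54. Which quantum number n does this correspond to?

From E_n = n²π²ℏ²/(2mw²) invert to n = √(2mw²E)/(πℏ).
n = (0.845/π) × √(2 × 2.54 × 24.5) = 3.001 → n = 3.

n = 3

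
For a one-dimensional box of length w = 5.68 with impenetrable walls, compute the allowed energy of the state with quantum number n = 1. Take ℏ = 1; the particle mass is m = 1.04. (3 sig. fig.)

The infinite-well eigenfunctions ψ_n = √(2/w) sin(nπx/w) vanish at both walls, giving E_n = n²π²ℏ²/(2mw²).
E_1 = 1² × π² / (2 × 1.04 × 5.68²) = 0.1471.

E = 0.147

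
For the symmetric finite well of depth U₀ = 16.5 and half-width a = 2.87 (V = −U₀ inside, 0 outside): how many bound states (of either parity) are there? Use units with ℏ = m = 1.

N = 11

The dimensionless depth is z₀ = a√(2mU₀)/ℏ = 2.87 × √(33.00) = 16.49.
The even/odd transcendental equations gain one root per π/2 in z₀, giving N = 1 + ⌊2z₀/π⌋ = 1 + ⌊10.50⌋ = 11.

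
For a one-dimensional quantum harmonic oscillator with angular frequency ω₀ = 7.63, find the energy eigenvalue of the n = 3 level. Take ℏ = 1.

E = 26.7

Using E_n = (n + ½)ℏω₀: E_3 = 3.5 × 7.63 = 26.71.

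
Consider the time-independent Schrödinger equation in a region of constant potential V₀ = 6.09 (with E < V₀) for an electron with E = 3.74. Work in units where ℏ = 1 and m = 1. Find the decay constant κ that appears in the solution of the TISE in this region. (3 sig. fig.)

κ = 2.17

Since E < V₀ the TISE in this region is ψ'' = κ²ψ with κ = √(2m(V₀ − E))/ℏ.
κ = √(2 × 1 × 2.35) = 2.168.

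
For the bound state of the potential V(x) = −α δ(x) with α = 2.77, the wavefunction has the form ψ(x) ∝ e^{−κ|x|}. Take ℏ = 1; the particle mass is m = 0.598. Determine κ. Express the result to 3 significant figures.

Integrating the TISE across x = 0 gives the cusp condition ψ'(0⁺) − ψ'(0⁻) = −(2mα/ℏ²)ψ(0).
With ψ ∝ e^{−κ|x|} this yields −2κ = −2mα/ℏ², so κ = mα/ℏ² = 1.656.

κ = 1.66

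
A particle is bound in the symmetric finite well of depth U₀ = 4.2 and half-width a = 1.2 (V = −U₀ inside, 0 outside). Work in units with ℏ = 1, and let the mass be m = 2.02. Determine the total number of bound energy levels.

Define the well-strength parameter z₀ = (a/ℏ)√(2mU₀) = 1.2 × √(2·2.02·4.2) = 4.943.
The even/odd transcendental equations gain one root per π/2 in z₀, giving N = 1 + ⌊2z₀/π⌋ = 1 + ⌊3.147⌋ = 4.

N = 4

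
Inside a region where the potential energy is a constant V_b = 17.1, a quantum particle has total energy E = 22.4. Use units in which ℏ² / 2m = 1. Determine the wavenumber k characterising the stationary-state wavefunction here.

k = 2.30

With E > V_b the solution is oscillatory, ψ ∝ e^{±ikx} with k = √(2m(E − V_b))/ℏ.
k = √(2 × 0.5 × 5.3) = 2.302.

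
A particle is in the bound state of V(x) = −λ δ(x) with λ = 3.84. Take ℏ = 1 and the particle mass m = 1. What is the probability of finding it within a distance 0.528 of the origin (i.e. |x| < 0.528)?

P = 0.983

The normalised bound state is ψ = √κ e^{−κ|x|} with κ = mλ/ℏ² = 3.840.
P(|x| < d) = ∫_{−d}^{d} κ e^{−2κ|x|} dx = 1 − e^{−2κd} = 1 − e^{−4.055} = 0.9827.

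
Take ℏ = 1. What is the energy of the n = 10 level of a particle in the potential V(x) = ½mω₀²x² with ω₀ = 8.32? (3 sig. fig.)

Using E_n = (n + ½)ℏω₀: E_10 = 10.5 × 8.32 = 87.36.

E = 87.4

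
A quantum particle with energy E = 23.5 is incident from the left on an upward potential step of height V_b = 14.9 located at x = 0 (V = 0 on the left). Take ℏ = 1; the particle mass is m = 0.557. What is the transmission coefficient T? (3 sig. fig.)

The wavenumbers are k₁ = √(2mE)/ℏ = 5.117 on the left and k₂ = √(2m(E − V_b))/ℏ = 3.095 on the right.
Continuity of ψ and ψ′ at the step yields the reflection amplitude r = (k₁ − k₂)/(k₁ + k₂) = 0.2461; thus R = |r|² = 0.06059, T = 0.9394.

T = 0.939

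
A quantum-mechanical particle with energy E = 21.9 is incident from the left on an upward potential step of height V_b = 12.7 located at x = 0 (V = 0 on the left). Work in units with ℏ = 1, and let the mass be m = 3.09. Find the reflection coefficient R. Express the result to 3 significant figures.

R = 0.0456

The wavenumbers are k₁ = √(2mE)/ℏ = 11.63 on the left and k₂ = √(2m(E − V_b))/ℏ = 7.540 on the right.
Continuity of ψ and ψ′ at the step yields the reflection amplitude r = (k₁ − k₂)/(k₁ + k₂) = 0.2135; thus R = |r|² = 0.04558, T = 0.9544.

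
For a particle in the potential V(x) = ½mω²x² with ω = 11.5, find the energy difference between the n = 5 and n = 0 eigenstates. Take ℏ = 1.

ΔE = 57.5

E_n = ℏω(n + ½), so ΔE = (5 − 0) ℏω = 5 × 11.5 = 57.50.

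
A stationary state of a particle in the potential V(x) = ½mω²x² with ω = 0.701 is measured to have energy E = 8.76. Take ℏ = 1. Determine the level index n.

n = 12

Invert E_n = (n + ½)ℏω: n = E/ℏω − ½ = 11.996, so n = 12.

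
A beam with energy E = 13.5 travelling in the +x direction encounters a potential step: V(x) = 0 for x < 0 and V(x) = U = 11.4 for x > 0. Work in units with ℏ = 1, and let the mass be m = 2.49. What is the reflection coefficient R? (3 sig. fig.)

The wavenumbers are k₁ = √(2mE)/ℏ = 8.199 on the left and k₂ = √(2m(E − U))/ℏ = 3.234 on the right.
Matching ψ and ψ′ at x = 0 gives r = (k₁ − k₂)/(k₁ + k₂), so R = r² = 0.1886 and T = 1 − R = 0.8114.

R = 0.189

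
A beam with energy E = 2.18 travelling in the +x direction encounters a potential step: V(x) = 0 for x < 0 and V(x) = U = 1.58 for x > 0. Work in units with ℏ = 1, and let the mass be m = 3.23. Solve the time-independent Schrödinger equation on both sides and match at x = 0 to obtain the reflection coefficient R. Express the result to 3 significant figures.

The wavenumbers are k₁ = √(2mE)/ℏ = 3.753 on the left and k₂ = √(2m(E − U))/ℏ = 1.969 on the right.
Continuity of ψ and ψ′ at the step yields the reflection amplitude r = (k₁ − k₂)/(k₁ + k₂) = 0.3118; thus R = |r|² = 0.09722, T = 0.9028.

R = 0.0972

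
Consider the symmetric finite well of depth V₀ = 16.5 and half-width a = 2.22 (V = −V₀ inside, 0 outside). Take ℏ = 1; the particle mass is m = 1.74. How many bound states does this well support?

N = 11

The dimensionless depth is z₀ = a√(2mV₀)/ℏ = 2.22 × √(57.42) = 16.82.
A new bound state (alternating even/odd) appears each time z₀ passes a multiple of π/2, so N = ⌊2z₀/π⌋ + 1 = ⌊10.71⌋ + 1 = 11.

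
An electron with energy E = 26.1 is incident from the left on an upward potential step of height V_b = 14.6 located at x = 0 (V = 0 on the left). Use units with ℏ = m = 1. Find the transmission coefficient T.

On each side the TISE gives plane waves with k = √(2m(E − V))/ℏ: k₁ = √(2·1·26.1) = 7.225, k₂ = √(2·1·11.5) = 4.796.
Matching ψ and ψ′ at x = 0 gives r = (k₁ − k₂)/(k₁ + k₂), so R = r² = 0.04084 and T = 1 − R = 0.9592.

T = 0.959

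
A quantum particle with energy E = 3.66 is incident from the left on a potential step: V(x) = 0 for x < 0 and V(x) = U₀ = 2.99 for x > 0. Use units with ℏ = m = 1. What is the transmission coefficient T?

The wavenumbers are k₁ = √(2mE)/ℏ = 2.706 on the left and k₂ = √(2m(E − U₀))/ℏ = 1.158 on the right.
Matching ψ and ψ′ at x = 0 gives r = (k₁ − k₂)/(k₁ + k₂), so R = r² = 0.1606 and T = 1 − R = 0.8394.

T = 0.839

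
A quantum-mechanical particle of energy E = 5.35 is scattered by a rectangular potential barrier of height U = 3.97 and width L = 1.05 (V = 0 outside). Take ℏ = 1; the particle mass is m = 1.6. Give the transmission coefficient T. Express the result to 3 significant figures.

T = 0.743

E > U: inside the barrier k₂ = √(2m(E − U))/ℏ = 2.101, k₂L = 2.206.
Matching at both interfaces gives T⁻¹ = 1 + U² sin²(k₂L) / [4E(E − U)] = 1.346, hence T = 0.743.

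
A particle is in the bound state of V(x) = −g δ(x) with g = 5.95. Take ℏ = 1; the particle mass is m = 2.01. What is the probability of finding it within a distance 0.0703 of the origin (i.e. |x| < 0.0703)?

The normalised bound state is ψ = √κ e^{−κ|x|} with κ = mg/ℏ² = 11.96.
P(|x| < d) = ∫_{−d}^{d} κ e^{−2κ|x|} dx = 1 − e^{−2κd} = 1 − e^{−1.682} = 0.8139.

P = 0.814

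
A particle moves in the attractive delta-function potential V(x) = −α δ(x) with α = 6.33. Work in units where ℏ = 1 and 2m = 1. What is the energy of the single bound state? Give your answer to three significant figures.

E = -10.0

For x ≠ 0 the bound state is ψ ∝ e^{−κ|x|}; integrating the TISE across the delta gives the cusp condition 2κ = 2mα/ℏ², so κ = 3.165.
Then E = −ℏ²κ²/(2m) = −mα²/(2ℏ²) = -10.02.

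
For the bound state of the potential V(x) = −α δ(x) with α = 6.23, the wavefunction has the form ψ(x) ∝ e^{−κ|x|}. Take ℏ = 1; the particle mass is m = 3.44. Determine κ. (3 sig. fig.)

Integrate −(ℏ²/2m)ψ'' − αδ(x)ψ = Eψ from −ε to +ε: the ψ'' term gives ψ'(0⁺) − ψ'(0⁻) and the δ term gives −(2mα/ℏ²)ψ(0).
With ψ ∝ e^{−κ|x|} this yields −2κ = −2mα/ℏ², so κ = mα/ℏ² = 21.43.

κ = 21.4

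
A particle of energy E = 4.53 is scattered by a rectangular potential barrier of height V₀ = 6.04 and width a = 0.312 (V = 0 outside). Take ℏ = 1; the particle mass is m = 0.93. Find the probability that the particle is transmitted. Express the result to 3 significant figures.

T = 0.715

Since E < V₀ the interior solution is evanescent with decay constant κ = √(2m(V₀ − E))/ℏ = 1.676.
κa = 0.5229, sinh(κa) = 0.5470.
Matching ψ, ψ′ at both faces gives T = [1 + V₀² sinh²(κa) / (4E(V₀ − E))]⁻¹ = 1/1.399 = 0.715.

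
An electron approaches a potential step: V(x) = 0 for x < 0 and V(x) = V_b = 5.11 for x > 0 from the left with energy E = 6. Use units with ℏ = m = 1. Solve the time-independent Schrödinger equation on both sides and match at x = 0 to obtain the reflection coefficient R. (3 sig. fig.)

On each side the TISE gives plane waves with k = √(2m(E − V))/ℏ: k₁ = √(2·1·6) = 3.464, k₂ = √(2·1·0.89) = 1.334.
Matching ψ and ψ′ at x = 0 gives r = (k₁ − k₂)/(k₁ + k₂), so R = r² = 0.1970 and T = 1 − R = 0.8030.

R = 0.197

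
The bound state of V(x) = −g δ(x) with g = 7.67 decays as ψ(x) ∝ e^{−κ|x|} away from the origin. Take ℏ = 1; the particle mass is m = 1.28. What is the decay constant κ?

Integrating the TISE across x = 0 gives the cusp condition ψ'(0⁺) − ψ'(0⁻) = −(2mg/ℏ²)ψ(0).
With ψ ∝ e^{−κ|x|} this yields −2κ = −2mg/ℏ², so κ = mg/ℏ² = 9.818.

κ = 9.82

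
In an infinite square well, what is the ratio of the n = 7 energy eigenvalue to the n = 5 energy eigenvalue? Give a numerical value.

E_n = n²π²ℏ²/(2mL²) so the ratio is n₂²/n₁² = 49/25 = 1.96.

1.96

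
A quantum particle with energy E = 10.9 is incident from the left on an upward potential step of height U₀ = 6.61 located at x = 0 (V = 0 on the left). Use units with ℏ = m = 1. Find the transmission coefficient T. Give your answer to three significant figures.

On each side the TISE gives plane waves with k = √(2m(E − V))/ℏ: k₁ = √(2·1·10.9) = 4.669, k₂ = √(2·1·4.29) = 2.929.
Continuity of ψ and ψ′ at the step yields the reflection amplitude r = (k₁ − k₂)/(k₁ + k₂) = 0.2290; thus R = |r|² = 0.05243, T = 0.9476.

T = 0.948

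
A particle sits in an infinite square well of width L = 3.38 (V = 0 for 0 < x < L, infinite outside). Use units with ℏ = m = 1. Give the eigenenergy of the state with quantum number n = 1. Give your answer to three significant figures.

The infinite-well eigenfunctions ψ_n = √(2/L) sin(nπx/L) vanish at both walls, giving E_n = n²π²ℏ²/(2mL²).
E_1 = 1² × π² / (2 × 1 × 3.38²) = 0.4320.

E = 0.432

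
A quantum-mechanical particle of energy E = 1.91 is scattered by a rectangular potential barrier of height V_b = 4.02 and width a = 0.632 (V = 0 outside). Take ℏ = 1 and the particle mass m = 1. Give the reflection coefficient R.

R = 0.742

Since E < V_b the interior solution is evanescent with decay constant κ = √(2m(V_b − E))/ℏ = 2.054.
κa = 1.298, sinh(κa) = 1.695.
Matching ψ, ψ′ at both faces gives T = [1 + V_b² sinh²(κa) / (4E(V_b − E))]⁻¹ = 1/3.880 = 0.258.
R = 1 − T = 0.742.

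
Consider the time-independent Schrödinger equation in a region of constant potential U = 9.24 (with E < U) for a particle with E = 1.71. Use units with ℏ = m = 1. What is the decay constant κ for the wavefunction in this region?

κ = 3.88

Since E < U the TISE in this region is ψ'' = κ²ψ with κ = √(2m(U − E))/ℏ.
κ = √(2 × 1 × 7.53) = 3.881.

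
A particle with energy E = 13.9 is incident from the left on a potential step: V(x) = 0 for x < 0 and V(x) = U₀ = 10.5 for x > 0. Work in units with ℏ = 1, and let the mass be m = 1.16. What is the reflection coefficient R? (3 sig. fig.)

R = 0.114

On each side the TISE gives plane waves with k = √(2m(E − V))/ℏ: k₁ = √(2·1.16·13.9) = 5.679, k₂ = √(2·1.16·3.4) = 2.809.
Matching ψ and ψ′ at x = 0 gives r = (k₁ − k₂)/(k₁ + k₂), so R = r² = 0.1144 and T = 1 − R = 0.8856.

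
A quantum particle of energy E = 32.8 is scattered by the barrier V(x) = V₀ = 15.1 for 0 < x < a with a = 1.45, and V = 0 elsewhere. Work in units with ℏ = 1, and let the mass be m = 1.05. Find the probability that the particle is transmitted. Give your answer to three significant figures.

T = 0.971

E > V₀: inside the barrier k₂ = √(2m(E − V₀))/ℏ = 6.097, k₂a = 8.840.
Matching at both interfaces gives T⁻¹ = 1 + V₀² sin²(k₂a) / [4E(E − V₀)] = 1.030, hence T = 0.971.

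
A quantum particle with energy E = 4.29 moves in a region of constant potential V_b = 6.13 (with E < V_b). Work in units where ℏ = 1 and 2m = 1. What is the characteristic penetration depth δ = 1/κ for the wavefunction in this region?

Since E < V_b the TISE in this region is ψ'' = κ²ψ with κ = √(2m(V_b − E))/ℏ.
κ = √(2 × 0.5 × 1.84) = 1.356. The penetration depth is δ = 1/κ = 0.737.

δ = 0.737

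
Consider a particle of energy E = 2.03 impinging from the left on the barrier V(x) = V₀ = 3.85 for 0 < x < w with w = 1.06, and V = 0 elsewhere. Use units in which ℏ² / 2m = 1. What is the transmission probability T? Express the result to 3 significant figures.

Since E < V₀ the interior solution is evanescent with decay constant κ = √(2m(V₀ − E))/ℏ = 1.349.
κw = 1.430, sinh(κw) = 1.970.
The exact tunnelling result is T⁻¹ = 1 + V₀² sinh²(κw) / [4E(V₀ − E)] = 4.891, so T = 0.204.

T = 0.204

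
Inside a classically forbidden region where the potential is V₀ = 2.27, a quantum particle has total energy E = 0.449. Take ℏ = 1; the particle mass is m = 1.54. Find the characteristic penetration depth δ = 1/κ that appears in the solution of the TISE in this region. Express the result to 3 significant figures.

Since E < V₀ the TISE in this region is ψ'' = κ²ψ with κ = √(2m(V₀ − E))/ℏ.
κ = √(2 × 1.54 × 1.821) = 2.368. The penetration depth is δ = 1/κ = 0.422.

δ = 0.422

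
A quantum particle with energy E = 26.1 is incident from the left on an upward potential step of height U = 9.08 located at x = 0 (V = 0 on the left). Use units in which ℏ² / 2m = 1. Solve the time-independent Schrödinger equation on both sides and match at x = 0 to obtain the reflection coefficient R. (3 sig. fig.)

On each side the TISE gives plane waves with k = √(2m(E − V))/ℏ: k₁ = √(2·½·26.1) = 5.109, k₂ = √(2·½·17.02) = 4.126.
Matching ψ and ψ′ at x = 0 gives r = (k₁ − k₂)/(k₁ + k₂), so R = r² = 0.01134 and T = 1 − R = 0.9887.

R = 0.0113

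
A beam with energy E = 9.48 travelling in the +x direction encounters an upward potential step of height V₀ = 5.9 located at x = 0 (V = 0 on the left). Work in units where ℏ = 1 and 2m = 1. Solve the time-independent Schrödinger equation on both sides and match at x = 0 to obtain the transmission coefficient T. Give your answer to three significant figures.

On each side the TISE gives plane waves with k = √(2m(E − V))/ℏ: k₁ = √(2·½·9.48) = 3.079, k₂ = √(2·½·3.58) = 1.892.
Continuity of ψ and ψ′ at the step yields the reflection amplitude r = (k₁ − k₂)/(k₁ + k₂) = 0.2388; thus R = |r|² = 0.05700, T = 0.9430.

T = 0.943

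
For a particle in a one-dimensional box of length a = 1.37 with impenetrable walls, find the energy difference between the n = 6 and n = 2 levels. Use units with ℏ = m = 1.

ΔE = 84.1

E_n = n²π²ℏ²/(2ma²), so ΔE = (6² − 2²) π²ℏ²/(2ma²).
ΔE = 32 × π² / (2 × 1 × 1.37²) = 84.14.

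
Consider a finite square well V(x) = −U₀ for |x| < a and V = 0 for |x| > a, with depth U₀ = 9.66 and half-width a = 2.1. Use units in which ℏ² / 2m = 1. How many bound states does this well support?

The dimensionless depth is z₀ = a√(2mU₀)/ℏ = 2.1 × √(9.660) = 6.527.
A new bound state (alternating even/odd) appears each time z₀ passes a multiple of π/2, so N = ⌊2z₀/π⌋ + 1 = ⌊4.155⌋ + 1 = 5.

N = 5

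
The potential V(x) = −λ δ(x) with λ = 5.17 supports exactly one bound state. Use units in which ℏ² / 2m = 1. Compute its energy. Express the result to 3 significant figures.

The bound state is ψ(x) = √κ e^{−κ|x|}. The derivative jump ψ'(0⁺) − ψ'(0⁻) = −(2mλ/ℏ²)ψ(0) fixes κ = mλ/ℏ² = 2.585.
Then E = −ℏ²κ²/(2m) = −mλ²/(2ℏ²) = -6.682.

E = -6.68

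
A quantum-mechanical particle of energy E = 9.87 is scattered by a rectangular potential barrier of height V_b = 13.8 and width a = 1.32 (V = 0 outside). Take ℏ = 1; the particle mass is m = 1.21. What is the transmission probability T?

T = 0.000949

Since E < V_b the interior solution is evanescent with decay constant κ = √(2m(V_b − E))/ℏ = 3.084.
κa = 4.071, sinh(κa) = 29.29.
Matching ψ, ψ′ at both faces gives T = [1 + V_b² sinh²(κa) / (4E(V_b − E))]⁻¹ = 1/1054 = 0.000949.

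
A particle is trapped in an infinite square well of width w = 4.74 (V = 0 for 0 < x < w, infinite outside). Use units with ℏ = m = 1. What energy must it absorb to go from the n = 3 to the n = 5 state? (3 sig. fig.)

E_n = n²π²ℏ²/(2mw²), so ΔE = (5² − 3²) π²ℏ²/(2mw²).
ΔE = 16 × π² / (2 × 1 × 4.74²) = 3.514.

ΔE = 3.51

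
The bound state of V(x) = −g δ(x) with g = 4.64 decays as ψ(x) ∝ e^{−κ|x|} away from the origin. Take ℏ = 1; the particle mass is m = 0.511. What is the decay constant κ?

Integrate −(ℏ²/2m)ψ'' − gδ(x)ψ = Eψ from −ε to +ε: the ψ'' term gives ψ'(0⁺) − ψ'(0⁻) and the δ term gives −(2mg/ℏ²)ψ(0).
With ψ ∝ e^{−κ|x|} this yields −2κ = −2mg/ℏ², so κ = mg/ℏ² = 2.371.

κ = 2.37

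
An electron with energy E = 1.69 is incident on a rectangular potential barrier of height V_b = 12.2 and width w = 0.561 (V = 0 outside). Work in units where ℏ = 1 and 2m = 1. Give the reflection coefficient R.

E < V_b: inside the barrier ψ ∝ e^{±κx} with κ = √(2m(V_b − E))/ℏ = 3.242.
κw = 1.819, sinh(κw) = 3.001.
Matching ψ, ψ′ at both faces gives T = [1 + V_b² sinh²(κw) / (4E(V_b − E))]⁻¹ = 1/19.87 = 0.0503.
R = 1 − T = 0.950.

R = 0.950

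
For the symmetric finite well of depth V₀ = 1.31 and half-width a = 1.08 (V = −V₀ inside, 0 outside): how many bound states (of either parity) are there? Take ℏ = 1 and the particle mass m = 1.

The dimensionless depth is z₀ = a√(2mV₀)/ℏ = 1.08 × √(2.620) = 1.748.
The even/odd transcendental equations gain one root per π/2 in z₀, giving N = 1 + ⌊2z₀/π⌋ = 1 + ⌊1.113⌋ = 2.

N = 2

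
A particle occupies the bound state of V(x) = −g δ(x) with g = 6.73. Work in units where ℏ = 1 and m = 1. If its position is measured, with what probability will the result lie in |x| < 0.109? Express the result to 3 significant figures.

P = 0.769

The normalised bound state is ψ = √κ e^{−κ|x|} with κ = mg/ℏ² = 6.730.
P(|x| < d) = ∫_{−d}^{d} κ e^{−2κ|x|} dx = 1 − e^{−2κd} = 1 − e^{−1.467} = 0.7694.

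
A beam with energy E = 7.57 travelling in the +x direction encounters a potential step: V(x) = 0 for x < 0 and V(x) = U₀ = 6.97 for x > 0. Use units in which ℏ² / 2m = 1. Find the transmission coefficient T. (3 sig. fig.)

The wavenumbers are k₁ = √(2mE)/ℏ = 2.751 on the left and k₂ = √(2m(E − U₀))/ℏ = 0.7746 on the right.
Matching ψ and ψ′ at x = 0 gives r = (k₁ − k₂)/(k₁ + k₂), so R = r² = 0.3143 and T = 1 − R = 0.6857.

T = 0.686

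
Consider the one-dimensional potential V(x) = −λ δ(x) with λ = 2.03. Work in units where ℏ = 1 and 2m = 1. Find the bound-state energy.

The bound state is ψ(x) = √κ e^{−κ|x|}. The derivative jump ψ'(0⁺) − ψ'(0⁻) = −(2mλ/ℏ²)ψ(0) fixes κ = mλ/ℏ² = 1.015.
Then E = −ℏ²κ²/(2m) = −mλ²/(2ℏ²) = -1.030.

E = -1.03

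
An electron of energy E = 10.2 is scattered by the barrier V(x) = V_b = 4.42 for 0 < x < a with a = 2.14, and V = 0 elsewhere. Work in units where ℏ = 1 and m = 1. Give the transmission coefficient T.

E > V_b: inside the barrier k₂ = √(2m(E − V_b))/ℏ = 3.400, k₂a = 7.276.
T = [1 + V_b² sin²(k₂a) / (4E(E − V_b))]⁻¹ = 1/1.058 = 0.945.

T = 0.945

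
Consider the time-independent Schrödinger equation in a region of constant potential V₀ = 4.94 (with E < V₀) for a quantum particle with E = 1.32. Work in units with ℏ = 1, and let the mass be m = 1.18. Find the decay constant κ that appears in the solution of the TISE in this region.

Since E < V₀ the TISE in this region is ψ'' = κ²ψ with κ = √(2m(V₀ − E))/ℏ.
κ = √(2 × 1.18 × 3.62) = 2.923.

κ = 2.92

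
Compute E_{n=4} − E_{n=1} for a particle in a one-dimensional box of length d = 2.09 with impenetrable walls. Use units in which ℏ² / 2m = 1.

E_n = n²π²ℏ²/(2md²), so ΔE = (4² − 1²) π²ℏ²/(2md²).
ΔE = 15 × π² / (2 × 0.5 × 2.09²) = 33.89.

ΔE = 33.9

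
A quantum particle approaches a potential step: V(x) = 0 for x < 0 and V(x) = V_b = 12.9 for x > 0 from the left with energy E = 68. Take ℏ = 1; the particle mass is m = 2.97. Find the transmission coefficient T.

T = 0.997

On each side the TISE gives plane waves with k = √(2m(E − V))/ℏ: k₁ = √(2·2.97·68) = 20.10, k₂ = √(2·2.97·55.1) = 18.09.
Continuity of ψ and ψ′ at the step yields the reflection amplitude r = (k₁ − k₂)/(k₁ + k₂) = 0.05254; thus R = |r|² = 0.002761, T = 0.9972.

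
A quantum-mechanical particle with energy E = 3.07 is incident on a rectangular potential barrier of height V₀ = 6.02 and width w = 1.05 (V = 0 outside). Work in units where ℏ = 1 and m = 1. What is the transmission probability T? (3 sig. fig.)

T = 0.0241

E < V₀: inside the barrier ψ ∝ e^{±κx} with κ = √(2m(V₀ − E))/ℏ = 2.429.
κw = 2.550, sinh(κw) = 6.367.
Matching ψ, ψ′ at both faces gives T = [1 + V₀² sinh²(κw) / (4E(V₀ − E))]⁻¹ = 1/41.56 = 0.0241.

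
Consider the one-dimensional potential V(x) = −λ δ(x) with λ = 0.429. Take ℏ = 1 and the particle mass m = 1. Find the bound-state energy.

The bound state is ψ(x) = √κ e^{−κ|x|}. The derivative jump ψ'(0⁺) − ψ'(0⁻) = −(2mλ/ℏ²)ψ(0) fixes κ = mλ/ℏ² = 0.4290.
Then E = −ℏ²κ²/(2m) = −mλ²/(2ℏ²) = -0.09202.

E = -0.0920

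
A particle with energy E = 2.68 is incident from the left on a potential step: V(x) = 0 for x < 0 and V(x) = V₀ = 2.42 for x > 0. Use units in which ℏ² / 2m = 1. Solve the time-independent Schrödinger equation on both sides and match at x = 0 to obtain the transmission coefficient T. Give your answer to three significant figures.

T = 0.724

The wavenumbers are k₁ = √(2mE)/ℏ = 1.637 on the left and k₂ = √(2m(E − V₀))/ℏ = 0.5099 on the right.
Continuity of ψ and ψ′ at the step yields the reflection amplitude r = (k₁ − k₂)/(k₁ + k₂) = 0.5250; thus R = |r|² = 0.2756, T = 0.7244.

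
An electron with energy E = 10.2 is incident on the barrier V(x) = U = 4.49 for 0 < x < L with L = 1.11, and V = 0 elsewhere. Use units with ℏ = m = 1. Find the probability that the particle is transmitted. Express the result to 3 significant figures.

T = 0.972

Above the barrier the interior wavenumber is k₂ = √(2m(E − U))/ℏ = 3.379, giving phase k₂L = 3.751.
T = [1 + U² sin²(k₂L) / (4E(E − U))]⁻¹ = 1/1.028 = 0.972.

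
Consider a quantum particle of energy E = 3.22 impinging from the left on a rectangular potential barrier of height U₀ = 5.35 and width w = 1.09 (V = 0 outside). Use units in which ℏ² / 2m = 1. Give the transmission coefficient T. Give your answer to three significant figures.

T = 0.148

Since E < U₀ the interior solution is evanescent with decay constant κ = √(2m(U₀ − E))/ℏ = 1.459.
κw = 1.591, sinh(κw) = 2.352.
Matching ψ, ψ′ at both faces gives T = [1 + U₀² sinh²(κw) / (4E(U₀ − E))]⁻¹ = 1/6.771 = 0.148.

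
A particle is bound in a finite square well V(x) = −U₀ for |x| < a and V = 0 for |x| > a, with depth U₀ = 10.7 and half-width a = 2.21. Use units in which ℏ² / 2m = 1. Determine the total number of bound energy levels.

Define the well-strength parameter z₀ = (a/ℏ)√(2mU₀) = 2.21 × √(2·0.5·10.7) = 7.229.
A new bound state (alternating even/odd) appears each time z₀ passes a multiple of π/2, so N = ⌊2z₀/π⌋ + 1 = ⌊4.602⌋ + 1 = 5.

N = 5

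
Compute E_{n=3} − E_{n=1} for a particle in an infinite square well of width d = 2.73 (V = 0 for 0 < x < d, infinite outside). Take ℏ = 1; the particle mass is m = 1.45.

ΔE = 3.65

E_n = n²π²ℏ²/(2md²), so ΔE = (3² − 1²) π²ℏ²/(2md²).
ΔE = 8 × π² / (2 × 1.45 × 2.73²) = 3.653.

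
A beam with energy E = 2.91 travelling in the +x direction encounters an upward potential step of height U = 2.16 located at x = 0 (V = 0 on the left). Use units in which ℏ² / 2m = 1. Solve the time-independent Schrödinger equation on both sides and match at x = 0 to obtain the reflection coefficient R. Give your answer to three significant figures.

On each side the TISE gives plane waves with k = √(2m(E − V))/ℏ: k₁ = √(2·½·2.91) = 1.706, k₂ = √(2·½·0.75) = 0.8660.
Continuity of ψ and ψ′ at the step yields the reflection amplitude r = (k₁ − k₂)/(k₁ + k₂) = 0.3265; thus R = |r|² = 0.1066, T = 0.8934.

R = 0.107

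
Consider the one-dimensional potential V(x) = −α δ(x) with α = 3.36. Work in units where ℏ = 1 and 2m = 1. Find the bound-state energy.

For x ≠ 0 the bound state is ψ ∝ e^{−κ|x|}; integrating the TISE across the delta gives the cusp condition 2κ = 2mα/ℏ², so κ = 1.680.
Then E = −ℏ²κ²/(2m) = −mα²/(2ℏ²) = -2.822.

E = -2.82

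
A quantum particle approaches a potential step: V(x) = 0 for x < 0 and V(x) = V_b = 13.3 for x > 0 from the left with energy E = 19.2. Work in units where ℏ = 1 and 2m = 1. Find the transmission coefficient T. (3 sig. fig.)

On each side the TISE gives plane waves with k = √(2m(E − V))/ℏ: k₁ = √(2·½·19.2) = 4.382, k₂ = √(2·½·5.9) = 2.429.
Matching ψ and ψ′ at x = 0 gives r = (k₁ − k₂)/(k₁ + k₂), so R = r² = 0.08221 and T = 1 − R = 0.9178.

T = 0.918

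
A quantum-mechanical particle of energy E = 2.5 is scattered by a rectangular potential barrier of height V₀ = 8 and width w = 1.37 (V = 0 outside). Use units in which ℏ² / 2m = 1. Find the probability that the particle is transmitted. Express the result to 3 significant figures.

Since E < V₀ the interior solution is evanescent with decay constant κ = √(2m(V₀ − E))/ℏ = 2.345.
κw = 3.213, sinh(κw) = 12.41.
Matching ψ, ψ′ at both faces gives T = [1 + V₀² sinh²(κw) / (4E(V₀ − E))]⁻¹ = 1/180.1 = 0.00555.

T = 0.00555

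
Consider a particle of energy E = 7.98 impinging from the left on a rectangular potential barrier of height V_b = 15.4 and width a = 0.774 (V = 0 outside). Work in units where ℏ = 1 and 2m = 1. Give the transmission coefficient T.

T = 0.0572

E < V_b: inside the barrier ψ ∝ e^{±κx} with κ = √(2m(V_b − E))/ℏ = 2.724.
κa = 2.108, sinh(κa) = 4.057.
The exact tunnelling result is T⁻¹ = 1 + V_b² sinh²(κa) / [4E(V_b − E)] = 17.48, so T = 0.0572.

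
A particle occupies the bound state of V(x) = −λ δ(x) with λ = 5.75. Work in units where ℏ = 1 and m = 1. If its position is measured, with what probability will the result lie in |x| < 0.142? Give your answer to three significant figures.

P = 0.805

The normalised bound state is ψ = √κ e^{−κ|x|} with κ = mλ/ℏ² = 5.750.
P(|x| < d) = ∫_{−d}^{d} κ e^{−2κ|x|} dx = 1 − e^{−2κd} = 1 − e^{−1.633} = 0.8047.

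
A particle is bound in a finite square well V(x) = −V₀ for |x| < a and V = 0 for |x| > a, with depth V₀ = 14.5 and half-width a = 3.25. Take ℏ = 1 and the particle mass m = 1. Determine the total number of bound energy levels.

N = 12

The dimensionless depth is z₀ = a√(2mV₀)/ℏ = 3.25 × √(29.00) = 17.50.
The even/odd transcendental equations gain one root per π/2 in z₀, giving N = 1 + ⌊2z₀/π⌋ = 1 + ⌊11.14⌋ = 12.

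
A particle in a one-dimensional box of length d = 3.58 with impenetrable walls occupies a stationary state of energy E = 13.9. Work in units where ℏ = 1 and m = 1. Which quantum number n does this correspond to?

n = 6

For an infinite well E_n = n²π²ℏ²/(2md²), so n = (d/πℏ)√(2mE).
n = (3.58/π) × √(2 × 1 × 13.9) = 6.008 → n = 6.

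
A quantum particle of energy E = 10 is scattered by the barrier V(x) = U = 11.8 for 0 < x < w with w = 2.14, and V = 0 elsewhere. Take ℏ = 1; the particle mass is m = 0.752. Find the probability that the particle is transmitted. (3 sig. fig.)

Since E < U the interior solution is evanescent with decay constant κ = √(2m(U − E))/ℏ = 1.645.
κw = 3.521, sinh(κw) = 16.90.
The exact tunnelling result is T⁻¹ = 1 + U² sinh²(κw) / [4E(U − E)] = 553.0, so T = 0.00181.

T = 0.00181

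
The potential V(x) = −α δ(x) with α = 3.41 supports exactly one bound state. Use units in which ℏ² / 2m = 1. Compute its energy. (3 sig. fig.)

E = -2.91

For x ≠ 0 the bound state is ψ ∝ e^{−κ|x|}; integrating the TISE across the delta gives the cusp condition 2κ = 2mα/ℏ², so κ = 1.705.
Then E = −ℏ²κ²/(2m) = −mα²/(2ℏ²) = -2.907.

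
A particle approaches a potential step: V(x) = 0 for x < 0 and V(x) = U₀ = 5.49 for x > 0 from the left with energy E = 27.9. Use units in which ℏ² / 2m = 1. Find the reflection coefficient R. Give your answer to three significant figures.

On each side the TISE gives plane waves with k = √(2m(E − V))/ℏ: k₁ = √(2·½·27.9) = 5.282, k₂ = √(2·½·22.41) = 4.734.
Matching ψ and ψ′ at x = 0 gives r = (k₁ − k₂)/(k₁ + k₂), so R = r² = 0.002995 and T = 1 − R = 0.9970.

R = 0.00299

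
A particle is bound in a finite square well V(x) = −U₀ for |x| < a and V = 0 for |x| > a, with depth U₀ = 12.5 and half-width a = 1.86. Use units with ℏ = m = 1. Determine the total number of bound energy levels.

The dimensionless depth is z₀ = a√(2mU₀)/ℏ = 1.86 × √(25.00) = 9.300.
A new bound state (alternating even/odd) appears each time z₀ passes a multiple of π/2, so N = ⌊2z₀/π⌋ + 1 = ⌊5.921⌋ + 1 = 6.

N = 6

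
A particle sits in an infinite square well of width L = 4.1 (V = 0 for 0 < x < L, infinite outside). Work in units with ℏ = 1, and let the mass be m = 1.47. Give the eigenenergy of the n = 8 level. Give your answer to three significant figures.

E = 12.8

Requiring ψ(0) = ψ(L) = 0 quantises k = nπ/L, hence E_n = ℏ²k²/2m = n²π²ℏ²/(2mL²).
E_8 = 8² × π² / (2 × 1.47 × 4.1²) = 12.78.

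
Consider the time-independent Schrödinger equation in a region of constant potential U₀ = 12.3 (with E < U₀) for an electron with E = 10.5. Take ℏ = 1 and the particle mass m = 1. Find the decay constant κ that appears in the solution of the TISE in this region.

κ = 1.90

Since E < U₀ the TISE in this region is ψ'' = κ²ψ with κ = √(2m(U₀ − E))/ℏ.
κ = √(2 × 1 × 1.8) = 1.897.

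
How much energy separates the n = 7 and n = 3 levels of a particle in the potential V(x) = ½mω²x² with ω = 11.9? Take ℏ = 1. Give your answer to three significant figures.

E_n = ℏω(n + ½), so ΔE = (7 − 3) ℏω = 4 × 11.9 = 47.60.

ΔE = 47.6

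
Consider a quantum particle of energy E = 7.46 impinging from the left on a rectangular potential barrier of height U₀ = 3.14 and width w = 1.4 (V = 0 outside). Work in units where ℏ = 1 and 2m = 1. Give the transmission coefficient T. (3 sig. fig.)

T = 0.996

E > U₀: inside the barrier k₂ = √(2m(E − U₀))/ℏ = 2.078, k₂w = 2.910.
T = [1 + U₀² sin²(k₂w) / (4E(E − U₀))]⁻¹ = 1/1.004 = 0.996.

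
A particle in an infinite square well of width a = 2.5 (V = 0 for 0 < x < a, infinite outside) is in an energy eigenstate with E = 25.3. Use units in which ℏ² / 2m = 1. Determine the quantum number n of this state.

For an infinite well E_n = n²π²ℏ²/(2ma²), so n = (a/πℏ)√(2mE).
n = (2.5/π) × √(2 × 0.5 × 25.3) = 4.003 → n = 4.

n = 4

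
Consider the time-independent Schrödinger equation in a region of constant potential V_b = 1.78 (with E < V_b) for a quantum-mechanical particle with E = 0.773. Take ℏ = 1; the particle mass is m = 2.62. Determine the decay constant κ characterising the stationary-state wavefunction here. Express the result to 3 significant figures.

κ = 2.30

Since E < V_b the TISE in this region is ψ'' = κ²ψ with κ = √(2m(V_b − E))/ℏ.
κ = √(2 × 2.62 × 1.007) = 2.297.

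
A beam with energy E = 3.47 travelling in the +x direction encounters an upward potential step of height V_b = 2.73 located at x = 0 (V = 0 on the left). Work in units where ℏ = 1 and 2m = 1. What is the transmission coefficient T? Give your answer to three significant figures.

On each side the TISE gives plane waves with k = √(2m(E − V))/ℏ: k₁ = √(2·½·3.47) = 1.863, k₂ = √(2·½·0.74) = 0.8602.
Matching ψ and ψ′ at x = 0 gives r = (k₁ − k₂)/(k₁ + k₂), so R = r² = 0.1356 and T = 1 − R = 0.8644.

T = 0.864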